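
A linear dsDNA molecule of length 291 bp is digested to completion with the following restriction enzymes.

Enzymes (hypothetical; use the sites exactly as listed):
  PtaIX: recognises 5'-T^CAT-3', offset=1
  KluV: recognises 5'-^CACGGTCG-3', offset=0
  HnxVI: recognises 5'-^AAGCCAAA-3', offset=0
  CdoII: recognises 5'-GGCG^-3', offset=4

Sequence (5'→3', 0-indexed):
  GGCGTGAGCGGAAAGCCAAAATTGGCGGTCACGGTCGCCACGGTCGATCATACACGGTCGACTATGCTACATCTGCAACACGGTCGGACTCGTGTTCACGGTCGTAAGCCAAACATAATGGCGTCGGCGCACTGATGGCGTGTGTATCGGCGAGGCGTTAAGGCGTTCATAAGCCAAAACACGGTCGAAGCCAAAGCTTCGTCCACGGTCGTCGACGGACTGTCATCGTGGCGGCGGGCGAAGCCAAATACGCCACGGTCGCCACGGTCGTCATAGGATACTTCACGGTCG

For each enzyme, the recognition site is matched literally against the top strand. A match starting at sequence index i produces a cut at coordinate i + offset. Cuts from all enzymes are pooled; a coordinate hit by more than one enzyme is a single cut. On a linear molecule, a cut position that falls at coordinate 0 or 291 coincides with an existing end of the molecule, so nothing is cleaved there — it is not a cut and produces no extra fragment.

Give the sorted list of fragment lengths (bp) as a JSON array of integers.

[2,2,3,3,4,4,4,5,6,8,8,8,8,9,9,9,9,9,10,10,11,12,12,13,15,16,18,18,20,26]

Per-enzyme occurrences:
  PtaIX (TCAT, off=1): starts [47, 166, 222, 270] → cuts [48, 167, 223, 271]
  KluV (CACGGTCG, off=0): starts [29, 38, 52, 78, 96, 179, 203, 253, 262, 283] → cuts [29, 38, 52, 78, 96, 179, 203, 253, 262, 283]
  HnxVI (AAGCCAAA, off=0): starts [12, 105, 170, 187, 240] → cuts [12, 105, 170, 187, 240]
  CdoII (GGCG, off=4): starts [0, 23, 119, 125, 136, 148, 153, 161, 229, 232, 236] → cuts [4, 27, 123, 129, 140, 152, 157, 165, 233, 236, 240]

All cut coordinates (distinct, sorted): [4, 12, 27, 29, 38, 48, 52, 78, 96, 105, 123, 129, 140, 152, 157, 165, 167, 170, 179, 187, 203, 223, 233, 236, 240, 253, 262, 271, 283]

Fragment lengths:
  [0,4): 4 bp
  [4,12): 8 bp
  [12,27): 15 bp
  [27,29): 2 bp
  [29,38): 9 bp
  [38,48): 10 bp
  [48,52): 4 bp
  [52,78): 26 bp
  [78,96): 18 bp
  [96,105): 9 bp
  [105,123): 18 bp
  [123,129): 6 bp
  [129,140): 11 bp
  [140,152): 12 bp
  [152,157): 5 bp
  [157,165): 8 bp
  [165,167): 2 bp
  [167,170): 3 bp
  [170,179): 9 bp
  [179,187): 8 bp
  [187,203): 16 bp
  [203,223): 20 bp
  [223,233): 10 bp
  [233,236): 3 bp
  [236,240): 4 bp
  [240,253): 13 bp
  [253,262): 9 bp
  [262,271): 9 bp
  [271,283): 12 bp
  [283,291): 8 bp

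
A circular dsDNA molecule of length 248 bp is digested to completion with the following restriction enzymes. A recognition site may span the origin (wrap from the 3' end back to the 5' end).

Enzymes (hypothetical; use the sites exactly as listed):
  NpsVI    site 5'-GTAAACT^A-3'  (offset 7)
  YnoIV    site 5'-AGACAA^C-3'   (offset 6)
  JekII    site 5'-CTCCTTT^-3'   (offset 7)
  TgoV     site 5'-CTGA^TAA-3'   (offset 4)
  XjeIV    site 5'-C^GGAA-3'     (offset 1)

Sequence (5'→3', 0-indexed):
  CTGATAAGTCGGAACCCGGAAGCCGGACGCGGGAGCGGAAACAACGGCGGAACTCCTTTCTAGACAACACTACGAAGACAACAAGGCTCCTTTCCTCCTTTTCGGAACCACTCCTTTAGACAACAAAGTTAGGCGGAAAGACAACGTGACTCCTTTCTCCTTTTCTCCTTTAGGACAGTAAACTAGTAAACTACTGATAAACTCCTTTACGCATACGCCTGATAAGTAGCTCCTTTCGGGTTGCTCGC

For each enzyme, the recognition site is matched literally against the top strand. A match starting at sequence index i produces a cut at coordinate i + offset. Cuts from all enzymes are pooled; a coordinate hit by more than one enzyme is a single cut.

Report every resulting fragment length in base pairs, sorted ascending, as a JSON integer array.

[2,5,6,6,7,7,8,8,8,8,10,11,11,11,12,12,12,13,14,14,14,14,16,19]

Per-enzyme occurrences:
  NpsVI GTAAACTA/7: at [177, 185] ⇒ [184, 192]
  YnoIV AGACAAC/6: at [61, 75, 117, 138] ⇒ [67, 81, 123, 144]
  JekII CTCCTTT/7: at [52, 86, 94, 110, 149, 156, 164, 201, 229] ⇒ [59, 93, 101, 117, 156, 163, 171, 208, 236]
  TgoV CTGATAA/4: at [0, 193, 218] ⇒ [4, 197, 222]
  XjeIV CGGAA/1: at [9, 16, 35, 47, 102, 133] ⇒ [10, 17, 36, 48, 103, 134]

All cut coordinates (distinct, sorted): [4, 10, 17, 36, 48, 59, 67, 81, 93, 101, 103, 117, 123, 134, 144, 156, 163, 171, 184, 192, 197, 208, 222, 236]

Fragments:
  4→10: 6 bp
  10→17: 7 bp
  17→36: 19 bp
  36→48: 12 bp
  48→59: 11 bp
  59→67: 8 bp
  67→81: 14 bp
  81→93: 12 bp
  93→101: 8 bp
  101→103: 2 bp
  103→117: 14 bp
  117→123: 6 bp
  123→134: 11 bp
  134→144: 10 bp
  144→156: 12 bp
  156→163: 7 bp
  163→171: 8 bp
  171→184: 13 bp
  184→192: 8 bp
  192→197: 5 bp
  197→208: 11 bp
  208→222: 14 bp
  222→236: 14 bp
  236→4 (wrap): 248-236+4 = 16 bp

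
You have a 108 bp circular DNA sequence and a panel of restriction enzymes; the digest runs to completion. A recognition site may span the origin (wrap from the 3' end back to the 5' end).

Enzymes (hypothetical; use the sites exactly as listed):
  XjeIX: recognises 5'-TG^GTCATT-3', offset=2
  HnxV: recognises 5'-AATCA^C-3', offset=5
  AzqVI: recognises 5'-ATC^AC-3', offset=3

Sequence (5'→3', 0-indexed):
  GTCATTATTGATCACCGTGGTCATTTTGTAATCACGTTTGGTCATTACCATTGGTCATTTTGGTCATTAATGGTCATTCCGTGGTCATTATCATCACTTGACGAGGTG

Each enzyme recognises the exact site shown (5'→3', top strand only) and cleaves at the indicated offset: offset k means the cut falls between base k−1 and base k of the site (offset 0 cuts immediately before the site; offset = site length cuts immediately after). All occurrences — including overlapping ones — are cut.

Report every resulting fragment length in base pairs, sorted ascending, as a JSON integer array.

Site scan:
  XjeIX (TGGTCATT, off=2): starts [17, 38, 51, 60, 70, 81, 106] → cuts [0, 19, 40, 53, 62, 72, 83]
  HnxV (AATCAC, off=5): starts [29] → cuts [34]
  AzqVI (ATCAC, off=3): starts [10, 30, 92] → cuts [13, 33, 95]

All cut coordinates (distinct, sorted): [0, 13, 19, 33, 34, 40, 53, 62, 72, 83, 95]

Fragments:
  0→13: 13 bp
  13→19: 6 bp
  19→33: 14 bp
  33→34: 1 bp
  34→40: 6 bp
  40→53: 13 bp
  53→62: 9 bp
  62→72: 10 bp
  72→83: 11 bp
  83→95: 12 bp
  95→0 (wrap): 108-95+0 = 13 bp

[1,6,6,9,10,11,12,13,13,13,14]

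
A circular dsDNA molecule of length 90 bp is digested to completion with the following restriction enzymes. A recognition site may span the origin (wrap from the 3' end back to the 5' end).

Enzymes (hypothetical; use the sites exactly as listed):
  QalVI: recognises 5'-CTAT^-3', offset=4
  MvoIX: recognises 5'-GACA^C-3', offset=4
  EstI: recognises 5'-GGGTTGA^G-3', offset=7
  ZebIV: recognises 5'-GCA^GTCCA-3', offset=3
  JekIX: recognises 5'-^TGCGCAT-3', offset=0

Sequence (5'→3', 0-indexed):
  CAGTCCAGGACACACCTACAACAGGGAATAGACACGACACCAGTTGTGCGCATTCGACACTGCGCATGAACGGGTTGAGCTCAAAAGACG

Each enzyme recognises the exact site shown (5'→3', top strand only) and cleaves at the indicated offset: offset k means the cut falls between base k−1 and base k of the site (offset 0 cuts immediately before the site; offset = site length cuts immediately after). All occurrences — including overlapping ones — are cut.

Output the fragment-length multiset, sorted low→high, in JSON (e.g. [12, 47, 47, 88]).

[1,5,7,10,13,14,18,22]

Scan for sites:
  QalVI (CTAT, off=4): no sites
  MvoIX (GACAC, off=4): starts [8, 30, 35, 55] → cuts [12, 34, 39, 59]
  EstI (GGGTTGAG, off=7): starts [71] → cuts [78]
  ZebIV (GCAGTCCA, off=3): starts [89] → cuts [2]
  JekIX (TGCGCAT, off=0): starts [46, 60] → cuts [46, 60]

Pooled cuts: [2, 12, 34, 39, 46, 59, 60, 78]

Fragment lengths:
  2→12: 10 bp
  12→34: 22 bp
  34→39: 5 bp
  39→46: 7 bp
  46→59: 13 bp
  59→60: 1 bp
  60→78: 18 bp
  78→2 (wrap): 90-78+2 = 14 bp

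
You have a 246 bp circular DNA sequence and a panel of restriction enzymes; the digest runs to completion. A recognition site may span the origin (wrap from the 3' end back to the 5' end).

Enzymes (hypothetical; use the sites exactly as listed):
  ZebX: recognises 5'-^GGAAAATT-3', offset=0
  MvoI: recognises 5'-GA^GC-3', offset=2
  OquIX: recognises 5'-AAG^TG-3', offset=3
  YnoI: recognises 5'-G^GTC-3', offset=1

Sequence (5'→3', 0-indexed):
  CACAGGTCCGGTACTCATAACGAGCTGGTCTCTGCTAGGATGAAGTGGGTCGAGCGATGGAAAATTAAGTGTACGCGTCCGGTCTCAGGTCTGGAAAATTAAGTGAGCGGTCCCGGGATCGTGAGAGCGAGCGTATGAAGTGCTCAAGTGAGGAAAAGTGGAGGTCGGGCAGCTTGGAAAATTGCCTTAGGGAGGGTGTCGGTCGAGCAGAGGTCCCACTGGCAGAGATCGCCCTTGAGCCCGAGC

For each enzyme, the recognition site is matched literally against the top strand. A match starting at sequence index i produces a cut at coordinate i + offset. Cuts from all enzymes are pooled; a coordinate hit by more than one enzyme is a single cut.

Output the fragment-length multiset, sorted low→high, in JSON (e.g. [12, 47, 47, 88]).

[3,3,3,4,4,4,5,5,5,5,6,6,7,7,8,10,10,11,11,12,12,17,18,18,26,26]

Per-enzyme occurrences:
  ZebX GGAAAATT/0: at [58, 92, 175] ⇒ [58, 92, 175]
  MvoI GAGC/2: at [21, 51, 104, 124, 128, 204, 236, 242] ⇒ [23, 53, 106, 126, 130, 206, 238, 244]
  OquIX AAGTG/3: at [42, 66, 100, 137, 145, 155] ⇒ [45, 69, 103, 140, 148, 158]
  YnoI GGTC/1: at [4, 26, 47, 80, 87, 108, 162, 200, 211] ⇒ [5, 27, 48, 81, 88, 109, 163, 201, 212]

Pooled cuts: [5, 23, 27, 45, 48, 53, 58, 69, 81, 88, 92, 103, 106, 109, 126, 130, 140, 148, 158, 163, 175, 201, 206, 212, 238, 244]

Fragment lengths:
  5→23: 18 bp
  23→27: 4 bp
  27→45: 18 bp
  45→48: 3 bp
  48→53: 5 bp
  53→58: 5 bp
  58→69: 11 bp
  69→81: 12 bp
  81→88: 7 bp
  88→92: 4 bp
  92→103: 11 bp
  103→106: 3 bp
  106→109: 3 bp
  109→126: 17 bp
  126→130: 4 bp
  130→140: 10 bp
  140→148: 8 bp
  148→158: 10 bp
  158→163: 5 bp
  163→175: 12 bp
  175→201: 26 bp
  201→206: 5 bp
  206→212: 6 bp
  212→238: 26 bp
  238→244: 6 bp
  244→5 (wrap): 246-244+5 = 7 bp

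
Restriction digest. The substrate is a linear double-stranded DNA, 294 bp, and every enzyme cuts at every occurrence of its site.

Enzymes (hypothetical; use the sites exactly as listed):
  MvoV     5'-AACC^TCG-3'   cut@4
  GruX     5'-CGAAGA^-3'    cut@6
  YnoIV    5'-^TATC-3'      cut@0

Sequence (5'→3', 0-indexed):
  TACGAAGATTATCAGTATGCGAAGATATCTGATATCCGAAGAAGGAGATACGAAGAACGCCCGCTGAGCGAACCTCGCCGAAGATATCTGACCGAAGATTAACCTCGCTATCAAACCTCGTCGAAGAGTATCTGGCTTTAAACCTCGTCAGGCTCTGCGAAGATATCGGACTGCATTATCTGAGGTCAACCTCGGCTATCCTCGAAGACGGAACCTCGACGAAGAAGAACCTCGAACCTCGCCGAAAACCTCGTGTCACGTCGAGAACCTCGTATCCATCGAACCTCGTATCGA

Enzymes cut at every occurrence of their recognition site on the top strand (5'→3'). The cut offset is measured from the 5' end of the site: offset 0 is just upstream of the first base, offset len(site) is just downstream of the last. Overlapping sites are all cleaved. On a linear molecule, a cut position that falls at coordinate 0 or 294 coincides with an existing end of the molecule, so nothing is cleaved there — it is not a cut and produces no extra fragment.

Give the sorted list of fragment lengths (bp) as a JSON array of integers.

[1,1,3,3,4,5,6,6,6,7,7,7,8,9,10,10,10,10,12,12,13,13,14,14,15,16,16,18,19,19]

Site scan:
  MvoV (AACCTCG, off=4): starts [70, 100, 113, 140, 187, 211, 227, 234, 246, 265, 281] → cuts [74, 104, 117, 144, 191, 215, 231, 238, 250, 269, 285]
  GruX (CGAAGA, off=6): starts [2, 19, 36, 50, 78, 92, 121, 157, 202, 219] → cuts [8, 25, 42, 56, 84, 98, 127, 163, 208, 225]
  YnoIV (TATC, off=0): starts [9, 25, 32, 84, 108, 128, 163, 176, 196, 272, 288] → cuts [9, 25, 32, 84, 108, 128, 163, 176, 196, 272, 288]

Pooled cuts: [8, 9, 25, 32, 42, 56, 74, 84, 98, 104, 108, 117, 127, 128, 144, 163, 176, 191, 196, 208, 215, 225, 231, 238, 250, 269, 272, 285, 288]

Fragment lengths:
  [0,8): 8 bp
  [8,9): 1 bp
  [9,25): 16 bp
  [25,32): 7 bp
  [32,42): 10 bp
  [42,56): 14 bp
  [56,74): 18 bp
  [74,84): 10 bp
  [84,98): 14 bp
  [98,104): 6 bp
  [104,108): 4 bp
  [108,117): 9 bp
  [117,127): 10 bp
  [127,128): 1 bp
  [128,144): 16 bp
  [144,163): 19 bp
  [163,176): 13 bp
  [176,191): 15 bp
  [191,196): 5 bp
  [196,208): 12 bp
  [208,215): 7 bp
  [215,225): 10 bp
  [225,231): 6 bp
  [231,238): 7 bp
  [238,250): 12 bp
  [250,269): 19 bp
  [269,272): 3 bp
  [272,285): 13 bp
  [285,288): 3 bp
  [288,294): 6 bp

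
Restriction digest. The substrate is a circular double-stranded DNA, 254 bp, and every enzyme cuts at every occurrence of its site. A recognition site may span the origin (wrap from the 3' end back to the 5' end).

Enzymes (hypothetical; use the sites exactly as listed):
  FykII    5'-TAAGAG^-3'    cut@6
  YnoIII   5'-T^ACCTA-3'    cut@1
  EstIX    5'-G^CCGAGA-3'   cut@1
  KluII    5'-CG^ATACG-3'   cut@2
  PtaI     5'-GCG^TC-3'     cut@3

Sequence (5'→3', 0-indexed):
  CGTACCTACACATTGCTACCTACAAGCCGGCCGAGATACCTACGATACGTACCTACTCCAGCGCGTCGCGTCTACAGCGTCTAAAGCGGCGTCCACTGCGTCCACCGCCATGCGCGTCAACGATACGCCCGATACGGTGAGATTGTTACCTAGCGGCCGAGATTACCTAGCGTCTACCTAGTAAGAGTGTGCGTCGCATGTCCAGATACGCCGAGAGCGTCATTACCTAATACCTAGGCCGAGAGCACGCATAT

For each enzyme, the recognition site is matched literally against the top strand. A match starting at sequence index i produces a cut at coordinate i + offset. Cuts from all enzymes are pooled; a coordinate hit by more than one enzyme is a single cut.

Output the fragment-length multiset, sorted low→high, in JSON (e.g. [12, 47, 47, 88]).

[3,5,5,6,6,6,7,7,7,7,8,8,9,9,9,9,9,12,12,13,14,15,16,16,17,19]

Per-enzyme occurrences:
  FykII TAAGAG/6: at [181] ⇒ [187]
  YnoIII TACCTA/1: at [2, 16, 36, 49, 146, 163, 174, 223, 230] ⇒ [3, 17, 37, 50, 147, 164, 175, 224, 231]
  EstIX GCCGAGA/1: at [29, 155, 209, 237] ⇒ [30, 156, 210, 238]
  KluII CGATACG/2: at [42, 120, 129] ⇒ [44, 122, 131]
  PtaI GCGTC/3: at [62, 67, 76, 88, 97, 113, 169, 190, 216] ⇒ [65, 70, 79, 91, 100, 116, 172, 193, 219]

Pooled cuts: [3, 17, 30, 37, 44, 50, 65, 70, 79, 91, 100, 116, 122, 131, 147, 156, 164, 172, 175, 187, 193, 210, 219, 224, 231, 238]

Fragment lengths:
  3→17: 14 bp
  17→30: 13 bp
  30→37: 7 bp
  37→44: 7 bp
  44→50: 6 bp
  50→65: 15 bp
  65→70: 5 bp
  70→79: 9 bp
  79→91: 12 bp
  91→100: 9 bp
  100→116: 16 bp
  116→122: 6 bp
  122→131: 9 bp
  131→147: 16 bp
  147→156: 9 bp
  156→164: 8 bp
  164→172: 8 bp
  172→175: 3 bp
  175→187: 12 bp
  187→193: 6 bp
  193→210: 17 bp
  210→219: 9 bp
  219→224: 5 bp
  224→231: 7 bp
  231→238: 7 bp
  238→3 (wrap): 254-238+3 = 19 bp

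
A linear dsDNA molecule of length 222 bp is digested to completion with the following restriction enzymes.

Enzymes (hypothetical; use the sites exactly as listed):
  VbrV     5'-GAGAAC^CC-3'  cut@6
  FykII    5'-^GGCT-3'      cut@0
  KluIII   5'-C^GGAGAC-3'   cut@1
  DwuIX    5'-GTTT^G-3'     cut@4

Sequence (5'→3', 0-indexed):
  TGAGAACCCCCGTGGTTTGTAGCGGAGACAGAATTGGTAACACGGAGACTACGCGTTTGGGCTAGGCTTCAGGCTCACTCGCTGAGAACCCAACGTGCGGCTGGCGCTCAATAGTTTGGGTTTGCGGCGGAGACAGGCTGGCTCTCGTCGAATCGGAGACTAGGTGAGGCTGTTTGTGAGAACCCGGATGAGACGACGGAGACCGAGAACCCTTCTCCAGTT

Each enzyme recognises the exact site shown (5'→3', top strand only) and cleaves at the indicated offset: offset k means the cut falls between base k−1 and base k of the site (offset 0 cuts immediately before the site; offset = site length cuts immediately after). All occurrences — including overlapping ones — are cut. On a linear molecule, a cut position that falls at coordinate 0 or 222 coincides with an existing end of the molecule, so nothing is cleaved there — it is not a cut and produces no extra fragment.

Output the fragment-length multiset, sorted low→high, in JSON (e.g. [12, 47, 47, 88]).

Site scan:
  VbrV GAGAACCC/6: at [1, 83, 177, 204] ⇒ [7, 89, 183, 210]
  FykII GGCT/0: at [59, 64, 71, 98, 135, 139, 167] ⇒ [59, 64, 71, 98, 135, 139, 167]
  KluIII CGGAGAC/1: at [22, 42, 127, 153, 196] ⇒ [23, 43, 128, 154, 197]
  DwuIX GTTTG/4: at [14, 54, 113, 119, 171] ⇒ [18, 58, 117, 123, 175]

All cut coordinates (distinct, sorted): [7, 18, 23, 43, 58, 59, 64, 71, 89, 98, 117, 123, 128, 135, 139, 154, 167, 175, 183, 197, 210]

Fragment lengths:
  [0,7): 7 bp
  [7,18): 11 bp
  [18,23): 5 bp
  [23,43): 20 bp
  [43,58): 15 bp
  [58,59): 1 bp
  [59,64): 5 bp
  [64,71): 7 bp
  [71,89): 18 bp
  [89,98): 9 bp
  [98,117): 19 bp
  [117,123): 6 bp
  [123,128): 5 bp
  [128,135): 7 bp
  [135,139): 4 bp
  [139,154): 15 bp
  [154,167): 13 bp
  [167,175): 8 bp
  [175,183): 8 bp
  [183,197): 14 bp
  [197,210): 13 bp
  [210,222): 12 bp

[1,4,5,5,5,6,7,7,7,8,8,9,11,12,13,13,14,15,15,18,19,20]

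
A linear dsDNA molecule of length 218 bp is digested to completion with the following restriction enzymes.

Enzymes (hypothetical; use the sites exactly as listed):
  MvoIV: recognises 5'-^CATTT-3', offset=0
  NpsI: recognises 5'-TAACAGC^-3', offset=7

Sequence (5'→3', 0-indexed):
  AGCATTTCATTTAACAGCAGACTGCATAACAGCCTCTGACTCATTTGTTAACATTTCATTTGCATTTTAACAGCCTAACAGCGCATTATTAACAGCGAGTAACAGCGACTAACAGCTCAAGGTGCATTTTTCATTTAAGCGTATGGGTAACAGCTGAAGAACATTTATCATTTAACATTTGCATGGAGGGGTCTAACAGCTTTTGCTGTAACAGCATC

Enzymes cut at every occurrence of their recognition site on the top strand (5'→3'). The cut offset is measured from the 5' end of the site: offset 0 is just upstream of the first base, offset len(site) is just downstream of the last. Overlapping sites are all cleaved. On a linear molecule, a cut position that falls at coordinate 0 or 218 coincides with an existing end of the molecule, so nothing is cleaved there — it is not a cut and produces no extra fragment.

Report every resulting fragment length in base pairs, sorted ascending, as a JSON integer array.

[2,3,5,5,6,7,7,7,7,8,8,8,10,10,10,11,12,14,15,15,23,25]

Per-enzyme occurrences:
  MvoIV (CATTT, off=0): starts [2, 7, 41, 51, 56, 62, 124, 131, 161, 168, 175] → cuts [2, 7, 41, 51, 56, 62, 124, 131, 161, 168, 175]
  NpsI (TAACAGC, off=7): starts [11, 26, 67, 75, 89, 99, 109, 147, 193, 208] → cuts [18, 33, 74, 82, 96, 106, 116, 154, 200, 215]

All cut coordinates (distinct, sorted): [2, 7, 18, 33, 41, 51, 56, 62, 74, 82, 96, 106, 116, 124, 131, 154, 161, 168, 175, 200, 215]

Fragments:
  [0,2): 2 bp
  [2,7): 5 bp
  [7,18): 11 bp
  [18,33): 15 bp
  [33,41): 8 bp
  [41,51): 10 bp
  [51,56): 5 bp
  [56,62): 6 bp
  [62,74): 12 bp
  [74,82): 8 bp
  [82,96): 14 bp
  [96,106): 10 bp
  [106,116): 10 bp
  [116,124): 8 bp
  [124,131): 7 bp
  [131,154): 23 bp
  [154,161): 7 bp
  [161,168): 7 bp
  [168,175): 7 bp
  [175,200): 25 bp
  [200,215): 15 bp
  [215,218): 3 bp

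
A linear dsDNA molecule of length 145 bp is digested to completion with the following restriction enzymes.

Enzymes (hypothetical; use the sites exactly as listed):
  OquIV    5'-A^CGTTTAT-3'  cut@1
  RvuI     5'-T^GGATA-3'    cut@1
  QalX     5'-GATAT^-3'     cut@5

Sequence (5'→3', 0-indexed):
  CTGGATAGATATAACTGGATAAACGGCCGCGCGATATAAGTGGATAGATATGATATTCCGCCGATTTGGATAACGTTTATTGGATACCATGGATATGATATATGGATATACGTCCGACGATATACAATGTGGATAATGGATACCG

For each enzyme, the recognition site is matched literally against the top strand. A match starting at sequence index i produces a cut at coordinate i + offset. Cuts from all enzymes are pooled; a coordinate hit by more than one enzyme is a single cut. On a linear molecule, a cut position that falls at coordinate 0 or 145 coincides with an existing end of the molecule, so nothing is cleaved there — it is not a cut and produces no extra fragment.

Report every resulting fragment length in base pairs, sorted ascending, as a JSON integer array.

[2,2,4,4,5,5,6,6,6,7,7,8,8,9,10,10,11,14,21]

Per-enzyme occurrences:
  OquIV ACGTTTAT/1: at [72] ⇒ [73]
  RvuI TGGATA/1: at [1, 15, 40, 66, 80, 89, 102, 129, 136] ⇒ [2, 16, 41, 67, 81, 90, 103, 130, 137]
  QalX GATAT/5: at [7, 32, 46, 51, 91, 96, 104, 118] ⇒ [12, 37, 51, 56, 96, 101, 109, 123]

All cut coordinates (distinct, sorted): [2, 12, 16, 37, 41, 51, 56, 67, 73, 81, 90, 96, 101, 103, 109, 123, 130, 137]

Fragment lengths:
  [0,2): 2 bp
  [2,12): 10 bp
  [12,16): 4 bp
  [16,37): 21 bp
  [37,41): 4 bp
  [41,51): 10 bp
  [51,56): 5 bp
  [56,67): 11 bp
  [67,73): 6 bp
  [73,81): 8 bp
  [81,90): 9 bp
  [90,96): 6 bp
  [96,101): 5 bp
  [101,103): 2 bp
  [103,109): 6 bp
  [109,123): 14 bp
  [123,130): 7 bp
  [130,137): 7 bp
  [137,145): 8 bp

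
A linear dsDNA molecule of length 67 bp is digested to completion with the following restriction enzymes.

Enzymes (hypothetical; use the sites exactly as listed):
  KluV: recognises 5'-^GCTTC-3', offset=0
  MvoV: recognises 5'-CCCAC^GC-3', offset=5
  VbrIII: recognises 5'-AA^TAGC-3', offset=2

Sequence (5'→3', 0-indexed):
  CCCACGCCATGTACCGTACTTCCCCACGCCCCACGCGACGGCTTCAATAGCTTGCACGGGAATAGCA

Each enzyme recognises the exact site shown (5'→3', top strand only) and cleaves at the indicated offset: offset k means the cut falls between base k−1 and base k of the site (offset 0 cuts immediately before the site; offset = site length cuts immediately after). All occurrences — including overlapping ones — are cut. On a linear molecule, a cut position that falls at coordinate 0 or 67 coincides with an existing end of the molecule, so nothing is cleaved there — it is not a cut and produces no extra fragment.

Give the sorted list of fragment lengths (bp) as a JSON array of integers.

Site scan:
  KluV GCTTC/0: at [40] ⇒ [40]
  MvoV CCCACGC/5: at [0, 22, 29] ⇒ [5, 27, 34]
  VbrIII AATAGC/2: at [45, 60] ⇒ [47, 62]

All cut coordinates (distinct, sorted): [5, 27, 34, 40, 47, 62]

Fragments:
  [0,5): 5 bp
  [5,27): 22 bp
  [27,34): 7 bp
  [34,40): 6 bp
  [40,47): 7 bp
  [47,62): 15 bp
  [62,67): 5 bp

[5,5,6,7,7,15,22]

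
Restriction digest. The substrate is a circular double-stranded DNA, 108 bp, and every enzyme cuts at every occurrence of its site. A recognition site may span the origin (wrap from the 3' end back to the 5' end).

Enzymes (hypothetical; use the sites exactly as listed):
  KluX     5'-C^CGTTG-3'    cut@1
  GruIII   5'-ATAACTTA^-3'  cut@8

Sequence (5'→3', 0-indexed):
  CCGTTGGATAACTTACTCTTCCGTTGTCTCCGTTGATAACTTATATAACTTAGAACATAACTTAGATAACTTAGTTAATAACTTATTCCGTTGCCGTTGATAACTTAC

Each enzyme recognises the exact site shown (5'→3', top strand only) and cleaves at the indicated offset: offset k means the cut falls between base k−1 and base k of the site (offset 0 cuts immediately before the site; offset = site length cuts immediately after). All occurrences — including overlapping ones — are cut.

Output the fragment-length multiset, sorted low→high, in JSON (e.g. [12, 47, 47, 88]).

Scan for sites:
  KluX (CCGTTG, off=1): starts [0, 20, 29, 87, 93] → cuts [1, 21, 30, 88, 94]
  GruIII (ATAACTTA, off=8): starts [7, 35, 44, 56, 65, 77, 99] → cuts [15, 43, 52, 64, 73, 85, 107]

All cut coordinates (distinct, sorted): [1, 15, 21, 30, 43, 52, 64, 73, 85, 88, 94, 107]

Fragment lengths:
  1→15: 14 bp
  15→21: 6 bp
  21→30: 9 bp
  30→43: 13 bp
  43→52: 9 bp
  52→64: 12 bp
  64→73: 9 bp
  73→85: 12 bp
  85→88: 3 bp
  88→94: 6 bp
  94→107: 13 bp
  107→1 (wrap): 108-107+1 = 2 bp

[2,3,6,6,9,9,9,12,12,13,13,14]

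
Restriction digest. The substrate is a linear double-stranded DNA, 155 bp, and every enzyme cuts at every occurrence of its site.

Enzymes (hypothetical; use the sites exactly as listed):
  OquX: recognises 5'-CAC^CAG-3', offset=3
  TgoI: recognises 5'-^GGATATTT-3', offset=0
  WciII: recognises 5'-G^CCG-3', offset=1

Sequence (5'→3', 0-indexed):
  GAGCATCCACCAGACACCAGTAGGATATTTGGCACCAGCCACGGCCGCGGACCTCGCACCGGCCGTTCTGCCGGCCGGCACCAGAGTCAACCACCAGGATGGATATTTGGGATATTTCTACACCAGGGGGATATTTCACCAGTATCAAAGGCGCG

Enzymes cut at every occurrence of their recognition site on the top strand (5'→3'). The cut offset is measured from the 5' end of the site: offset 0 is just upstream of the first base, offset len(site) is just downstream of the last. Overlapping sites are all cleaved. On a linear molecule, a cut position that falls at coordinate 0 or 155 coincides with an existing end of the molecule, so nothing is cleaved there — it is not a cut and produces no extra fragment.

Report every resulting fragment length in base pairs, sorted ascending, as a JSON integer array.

[4,5,5,6,7,7,8,9,9,10,11,13,13,14,16,18]

Per-enzyme occurrences:
  OquX CACCAG/3: at [7, 14, 32, 78, 91, 120, 136] ⇒ [10, 17, 35, 81, 94, 123, 139]
  TgoI GGATATTT/0: at [22, 100, 109, 128] ⇒ [22, 100, 109, 128]
  WciII GCCG/1: at [43, 61, 69, 73] ⇒ [44, 62, 70, 74]

All cut coordinates (distinct, sorted): [10, 17, 22, 35, 44, 62, 70, 74, 81, 94, 100, 109, 123, 128, 139]

Fragment lengths:
  [0,10): 10 bp
  [10,17): 7 bp
  [17,22): 5 bp
  [22,35): 13 bp
  [35,44): 9 bp
  [44,62): 18 bp
  [62,70): 8 bp
  [70,74): 4 bp
  [74,81): 7 bp
  [81,94): 13 bp
  [94,100): 6 bp
  [100,109): 9 bp
  [109,123): 14 bp
  [123,128): 5 bp
  [128,139): 11 bp
  [139,155): 16 bp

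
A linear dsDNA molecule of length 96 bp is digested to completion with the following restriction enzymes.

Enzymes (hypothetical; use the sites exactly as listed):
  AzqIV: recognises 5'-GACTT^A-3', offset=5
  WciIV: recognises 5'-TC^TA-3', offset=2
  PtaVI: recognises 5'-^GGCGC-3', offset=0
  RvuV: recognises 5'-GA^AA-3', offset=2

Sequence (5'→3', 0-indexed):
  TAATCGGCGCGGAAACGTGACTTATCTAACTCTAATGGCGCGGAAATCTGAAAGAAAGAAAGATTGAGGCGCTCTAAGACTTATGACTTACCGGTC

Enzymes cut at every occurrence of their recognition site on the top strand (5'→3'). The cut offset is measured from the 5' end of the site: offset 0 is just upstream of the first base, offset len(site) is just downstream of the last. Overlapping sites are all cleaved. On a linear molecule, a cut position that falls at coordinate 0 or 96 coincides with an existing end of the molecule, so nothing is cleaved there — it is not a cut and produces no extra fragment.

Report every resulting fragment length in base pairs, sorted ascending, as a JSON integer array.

[3,4,4,4,5,6,7,7,7,7,8,8,8,8,10]

Site scan:
  AzqIV GACTTA/5: at [18, 77, 84] ⇒ [23, 82, 89]
  WciIV TCTA/2: at [24, 30, 72] ⇒ [26, 32, 74]
  PtaVI GGCGC/0: at [5, 36, 67] ⇒ [5, 36, 67]
  RvuV GAAA/2: at [11, 42, 49, 53, 57] ⇒ [13, 44, 51, 55, 59]

Pooled cuts: [5, 13, 23, 26, 32, 36, 44, 51, 55, 59, 67, 74, 82, 89]

Fragments:
  [0,5): 5 bp
  [5,13): 8 bp
  [13,23): 10 bp
  [23,26): 3 bp
  [26,32): 6 bp
  [32,36): 4 bp
  [36,44): 8 bp
  [44,51): 7 bp
  [51,55): 4 bp
  [55,59): 4 bp
  [59,67): 8 bp
  [67,74): 7 bp
  [74,82): 8 bp
  [82,89): 7 bp
  [89,96): 7 bp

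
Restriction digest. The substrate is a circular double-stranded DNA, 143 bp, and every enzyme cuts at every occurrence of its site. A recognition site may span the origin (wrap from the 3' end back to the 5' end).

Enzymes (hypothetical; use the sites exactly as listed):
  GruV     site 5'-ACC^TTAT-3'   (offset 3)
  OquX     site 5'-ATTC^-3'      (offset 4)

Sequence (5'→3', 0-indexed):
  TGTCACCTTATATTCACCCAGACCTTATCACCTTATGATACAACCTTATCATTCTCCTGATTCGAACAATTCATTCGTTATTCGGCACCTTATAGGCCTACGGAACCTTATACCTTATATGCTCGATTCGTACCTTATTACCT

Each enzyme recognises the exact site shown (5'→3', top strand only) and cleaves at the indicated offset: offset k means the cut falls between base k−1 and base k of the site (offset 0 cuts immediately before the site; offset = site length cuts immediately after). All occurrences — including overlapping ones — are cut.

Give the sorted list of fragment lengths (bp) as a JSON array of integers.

Site scan:
  GruV ACCTTAT/3: at [4, 21, 29, 42, 86, 104, 111, 131] ⇒ [7, 24, 32, 45, 89, 107, 114, 134]
  OquX ATTC/4: at [11, 50, 59, 68, 72, 79, 125] ⇒ [15, 54, 63, 72, 76, 83, 129]

Pooled cuts: [7, 15, 24, 32, 45, 54, 63, 72, 76, 83, 89, 107, 114, 129, 134]

Fragment lengths:
  7→15: 8 bp
  15→24: 9 bp
  24→32: 8 bp
  32→45: 13 bp
  45→54: 9 bp
  54→63: 9 bp
  63→72: 9 bp
  72→76: 4 bp
  76→83: 7 bp
  83→89: 6 bp
  89→107: 18 bp
  107→114: 7 bp
  114→129: 15 bp
  129→134: 5 bp
  134→7 (wrap): 143-134+7 = 16 bp

[4,5,6,7,7,8,8,9,9,9,9,13,15,16,18]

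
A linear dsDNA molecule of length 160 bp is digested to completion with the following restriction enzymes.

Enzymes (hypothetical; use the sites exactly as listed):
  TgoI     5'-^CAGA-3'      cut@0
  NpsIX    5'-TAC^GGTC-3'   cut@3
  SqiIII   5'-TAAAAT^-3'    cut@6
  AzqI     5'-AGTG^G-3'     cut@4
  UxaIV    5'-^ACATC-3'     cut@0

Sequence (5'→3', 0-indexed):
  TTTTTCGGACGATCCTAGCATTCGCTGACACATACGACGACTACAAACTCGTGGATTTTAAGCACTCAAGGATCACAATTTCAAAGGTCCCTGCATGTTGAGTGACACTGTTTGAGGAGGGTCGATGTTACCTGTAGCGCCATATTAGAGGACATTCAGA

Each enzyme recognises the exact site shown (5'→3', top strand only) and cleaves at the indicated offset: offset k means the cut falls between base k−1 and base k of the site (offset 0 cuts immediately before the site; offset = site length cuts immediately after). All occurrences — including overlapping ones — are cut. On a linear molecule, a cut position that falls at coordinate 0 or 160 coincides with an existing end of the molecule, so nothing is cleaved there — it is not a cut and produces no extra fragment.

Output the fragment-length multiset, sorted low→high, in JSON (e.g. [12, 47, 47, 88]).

[4,156]

Site scan:
  TgoI CAGA/0: at [156] ⇒ [156]
  NpsIX (TACGGTC, off=3): no sites
  SqiIII (TAAAAT, off=6): no sites
  AzqI (AGTGG, off=4): no sites
  UxaIV (ACATC, off=0): no sites

All cut coordinates (distinct, sorted): [156]

Fragments:
  [0,156): 156 bp
  [156,160): 4 bp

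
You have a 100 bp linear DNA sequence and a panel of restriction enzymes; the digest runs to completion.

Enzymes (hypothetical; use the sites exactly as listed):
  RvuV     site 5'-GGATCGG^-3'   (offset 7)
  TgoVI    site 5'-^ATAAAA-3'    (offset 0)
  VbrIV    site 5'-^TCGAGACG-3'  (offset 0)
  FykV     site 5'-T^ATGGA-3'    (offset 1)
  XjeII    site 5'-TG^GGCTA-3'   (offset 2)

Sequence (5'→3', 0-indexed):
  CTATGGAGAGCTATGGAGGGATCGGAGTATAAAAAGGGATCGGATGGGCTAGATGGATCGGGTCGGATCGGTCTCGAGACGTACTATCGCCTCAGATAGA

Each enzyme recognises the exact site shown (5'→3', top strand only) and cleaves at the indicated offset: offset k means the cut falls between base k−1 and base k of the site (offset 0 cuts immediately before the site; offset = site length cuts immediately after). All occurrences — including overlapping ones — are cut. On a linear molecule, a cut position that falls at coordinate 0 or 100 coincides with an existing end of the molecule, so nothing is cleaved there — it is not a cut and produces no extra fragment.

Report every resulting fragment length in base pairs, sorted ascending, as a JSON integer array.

[2,2,3,3,10,10,13,15,15,27]

Site scan:
  RvuV (GGATCGG, off=7): starts [18, 36, 54, 64] → cuts [25, 43, 61, 71]
  TgoVI (ATAAAA, off=0): starts [28] → cuts [28]
  VbrIV (TCGAGACG, off=0): starts [73] → cuts [73]
  FykV (TATGGA, off=1): starts [1, 11] → cuts [2, 12]
  XjeII (TGGGCTA, off=2): starts [44] → cuts [46]

All cut coordinates (distinct, sorted): [2, 12, 25, 28, 43, 46, 61, 71, 73]

Fragment lengths:
  [0,2): 2 bp
  [2,12): 10 bp
  [12,25): 13 bp
  [25,28): 3 bp
  [28,43): 15 bp
  [43,46): 3 bp
  [46,61): 15 bp
  [61,71): 10 bp
  [71,73): 2 bp
  [73,100): 27 bp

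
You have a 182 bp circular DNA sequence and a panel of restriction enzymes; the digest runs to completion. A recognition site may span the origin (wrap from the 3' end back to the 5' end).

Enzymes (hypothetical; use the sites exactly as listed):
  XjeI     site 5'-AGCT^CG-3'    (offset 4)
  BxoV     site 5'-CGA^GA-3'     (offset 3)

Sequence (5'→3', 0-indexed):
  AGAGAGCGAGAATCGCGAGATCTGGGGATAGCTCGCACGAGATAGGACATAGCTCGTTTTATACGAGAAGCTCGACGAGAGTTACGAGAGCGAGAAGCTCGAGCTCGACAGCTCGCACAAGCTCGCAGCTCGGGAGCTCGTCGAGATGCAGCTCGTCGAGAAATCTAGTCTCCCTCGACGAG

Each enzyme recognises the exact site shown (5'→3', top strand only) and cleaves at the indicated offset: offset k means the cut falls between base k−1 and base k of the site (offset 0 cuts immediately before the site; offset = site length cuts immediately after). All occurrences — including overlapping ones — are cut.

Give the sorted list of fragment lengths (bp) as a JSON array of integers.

[6,6,6,6,6,6,6,7,7,8,8,9,9,9,10,10,12,14,15,22]

Scan for sites:
  XjeI AGCTCG/4: at [29, 50, 68, 95, 101, 109, 119, 126, 134, 149] ⇒ [33, 54, 72, 99, 105, 113, 123, 130, 138, 153]
  BxoV CGAGA/3: at [6, 15, 37, 63, 75, 84, 90, 141, 156, 178] ⇒ [9, 18, 40, 66, 78, 87, 93, 144, 159, 181]

All cut coordinates (distinct, sorted): [9, 18, 33, 40, 54, 66, 72, 78, 87, 93, 99, 105, 113, 123, 130, 138, 144, 153, 159, 181]

Fragments:
  9→18: 9 bp
  18→33: 15 bp
  33→40: 7 bp
  40→54: 14 bp
  54→66: 12 bp
  66→72: 6 bp
  72→78: 6 bp
  78→87: 9 bp
  87→93: 6 bp
  93→99: 6 bp
  99→105: 6 bp
  105→113: 8 bp
  113→123: 10 bp
  123→130: 7 bp
  130→138: 8 bp
  138→144: 6 bp
  144→153: 9 bp
  153→159: 6 bp
  159→181: 22 bp
  181→9 (wrap): 182-181+9 = 10 bp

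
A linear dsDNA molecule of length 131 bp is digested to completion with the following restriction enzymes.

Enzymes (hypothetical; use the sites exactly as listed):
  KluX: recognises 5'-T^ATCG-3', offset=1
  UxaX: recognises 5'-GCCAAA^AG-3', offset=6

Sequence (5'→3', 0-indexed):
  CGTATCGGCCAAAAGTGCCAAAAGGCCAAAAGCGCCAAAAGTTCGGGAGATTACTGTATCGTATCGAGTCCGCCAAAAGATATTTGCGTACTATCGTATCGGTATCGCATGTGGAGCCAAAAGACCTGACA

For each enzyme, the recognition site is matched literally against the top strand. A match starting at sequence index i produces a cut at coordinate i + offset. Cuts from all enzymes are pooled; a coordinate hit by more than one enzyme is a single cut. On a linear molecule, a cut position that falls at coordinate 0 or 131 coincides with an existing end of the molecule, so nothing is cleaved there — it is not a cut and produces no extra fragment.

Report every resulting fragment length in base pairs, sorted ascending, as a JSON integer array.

Scan for sites:
  KluX (TATCG, off=1): starts [2, 56, 61, 91, 96, 102] → cuts [3, 57, 62, 92, 97, 103]
  UxaX (GCCAAAAG, off=6): starts [7, 16, 24, 33, 71, 115] → cuts [13, 22, 30, 39, 77, 121]

All cut coordinates (distinct, sorted): [3, 13, 22, 30, 39, 57, 62, 77, 92, 97, 103, 121]

Fragment lengths:
  [0,3): 3 bp
  [3,13): 10 bp
  [13,22): 9 bp
  [22,30): 8 bp
  [30,39): 9 bp
  [39,57): 18 bp
  [57,62): 5 bp
  [62,77): 15 bp
  [77,92): 15 bp
  [92,97): 5 bp
  [97,103): 6 bp
  [103,121): 18 bp
  [121,131): 10 bp

[3,5,5,6,8,9,9,10,10,15,15,18,18]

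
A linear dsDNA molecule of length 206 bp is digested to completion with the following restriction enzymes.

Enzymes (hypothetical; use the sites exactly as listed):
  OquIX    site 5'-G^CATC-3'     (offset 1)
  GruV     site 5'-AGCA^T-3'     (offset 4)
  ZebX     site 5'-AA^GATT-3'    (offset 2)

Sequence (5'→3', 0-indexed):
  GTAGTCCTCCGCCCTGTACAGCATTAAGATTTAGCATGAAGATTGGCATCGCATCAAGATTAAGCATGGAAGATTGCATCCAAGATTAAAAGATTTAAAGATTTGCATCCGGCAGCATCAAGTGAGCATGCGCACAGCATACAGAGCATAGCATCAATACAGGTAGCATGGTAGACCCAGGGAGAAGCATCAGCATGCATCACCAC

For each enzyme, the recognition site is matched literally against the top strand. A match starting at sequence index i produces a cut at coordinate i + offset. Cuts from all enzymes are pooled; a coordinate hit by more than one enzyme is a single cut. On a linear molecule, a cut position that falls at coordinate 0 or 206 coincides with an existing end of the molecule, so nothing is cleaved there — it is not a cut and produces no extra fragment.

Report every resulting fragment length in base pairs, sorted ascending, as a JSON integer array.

[2,2,2,2,3,4,4,5,5,5,6,6,6,6,7,8,8,9,9,9,9,10,11,11,15,19,23]

Site scan:
  OquIX GCATC/1: at [45, 50, 75, 104, 114, 150, 186, 196] ⇒ [46, 51, 76, 105, 115, 151, 187, 197]
  GruV AGCAT/4: at [19, 32, 62, 113, 124, 135, 144, 149, 164, 185, 191] ⇒ [23, 36, 66, 117, 128, 139, 148, 153, 168, 189, 195]
  ZebX AAGATT/2: at [25, 38, 55, 69, 81, 89, 97] ⇒ [27, 40, 57, 71, 83, 91, 99]

All cut coordinates (distinct, sorted): [23, 27, 36, 40, 46, 51, 57, 66, 71, 76, 83, 91, 99, 105, 115, 117, 128, 139, 148, 151, 153, 168, 187, 189, 195, 197]

Fragment lengths:
  [0,23): 23 bp
  [23,27): 4 bp
  [27,36): 9 bp
  [36,40): 4 bp
  [40,46): 6 bp
  [46,51): 5 bp
  [51,57): 6 bp
  [57,66): 9 bp
  [66,71): 5 bp
  [71,76): 5 bp
  [76,83): 7 bp
  [83,91): 8 bp
  [91,99): 8 bp
  [99,105): 6 bp
  [105,115): 10 bp
  [115,117): 2 bp
  [117,128): 11 bp
  [128,139): 11 bp
  [139,148): 9 bp
  [148,151): 3 bp
  [151,153): 2 bp
  [153,168): 15 bp
  [168,187): 19 bp
  [187,189): 2 bp
  [189,195): 6 bp
  [195,197): 2 bp
  [197,206): 9 bp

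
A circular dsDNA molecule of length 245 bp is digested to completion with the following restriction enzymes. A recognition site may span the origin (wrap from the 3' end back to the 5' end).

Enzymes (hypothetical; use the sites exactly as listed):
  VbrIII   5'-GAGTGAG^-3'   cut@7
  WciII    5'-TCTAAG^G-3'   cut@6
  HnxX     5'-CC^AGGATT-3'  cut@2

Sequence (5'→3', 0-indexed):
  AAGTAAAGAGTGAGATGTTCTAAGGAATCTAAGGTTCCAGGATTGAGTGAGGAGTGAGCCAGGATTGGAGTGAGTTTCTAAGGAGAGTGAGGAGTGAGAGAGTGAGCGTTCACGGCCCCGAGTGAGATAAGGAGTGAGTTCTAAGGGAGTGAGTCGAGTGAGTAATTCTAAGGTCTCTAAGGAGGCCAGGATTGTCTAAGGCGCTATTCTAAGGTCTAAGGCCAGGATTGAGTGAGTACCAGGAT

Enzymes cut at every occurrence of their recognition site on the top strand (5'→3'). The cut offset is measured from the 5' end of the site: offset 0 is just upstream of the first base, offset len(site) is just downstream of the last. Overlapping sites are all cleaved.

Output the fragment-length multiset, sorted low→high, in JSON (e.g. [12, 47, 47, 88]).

[2,3,5,6,7,7,7,7,8,8,8,9,9,9,9,10,10,12,13,13,13,13,14,20,23]

Per-enzyme occurrences:
  VbrIII GAGTGAG/7: at [7, 44, 51, 67, 84, 91, 99, 119, 131, 146, 155, 229] ⇒ [14, 51, 58, 74, 91, 98, 106, 126, 138, 153, 162, 236]
  WciII TCTAAGG/6: at [18, 27, 76, 139, 166, 175, 194, 207, 214] ⇒ [24, 33, 82, 145, 172, 181, 200, 213, 220]
  HnxX CCAGGATT/2: at [36, 58, 185, 221] ⇒ [38, 60, 187, 223]

All cut coordinates (distinct, sorted): [14, 24, 33, 38, 51, 58, 60, 74, 82, 91, 98, 106, 126, 138, 145, 153, 162, 172, 181, 187, 200, 213, 220, 223, 236]

Fragment lengths:
  14→24: 10 bp
  24→33: 9 bp
  33→38: 5 bp
  38→51: 13 bp
  51→58: 7 bp
  58→60: 2 bp
  60→74: 14 bp
  74→82: 8 bp
  82→91: 9 bp
  91→98: 7 bp
  98→106: 8 bp
  106→126: 20 bp
  126→138: 12 bp
  138→145: 7 bp
  145→153: 8 bp
  153→162: 9 bp
  162→172: 10 bp
  172→181: 9 bp
  181→187: 6 bp
  187→200: 13 bp
  200→213: 13 bp
  213→220: 7 bp
  220→223: 3 bp
  223→236: 13 bp
  236→14 (wrap): 245-236+14 = 23 bp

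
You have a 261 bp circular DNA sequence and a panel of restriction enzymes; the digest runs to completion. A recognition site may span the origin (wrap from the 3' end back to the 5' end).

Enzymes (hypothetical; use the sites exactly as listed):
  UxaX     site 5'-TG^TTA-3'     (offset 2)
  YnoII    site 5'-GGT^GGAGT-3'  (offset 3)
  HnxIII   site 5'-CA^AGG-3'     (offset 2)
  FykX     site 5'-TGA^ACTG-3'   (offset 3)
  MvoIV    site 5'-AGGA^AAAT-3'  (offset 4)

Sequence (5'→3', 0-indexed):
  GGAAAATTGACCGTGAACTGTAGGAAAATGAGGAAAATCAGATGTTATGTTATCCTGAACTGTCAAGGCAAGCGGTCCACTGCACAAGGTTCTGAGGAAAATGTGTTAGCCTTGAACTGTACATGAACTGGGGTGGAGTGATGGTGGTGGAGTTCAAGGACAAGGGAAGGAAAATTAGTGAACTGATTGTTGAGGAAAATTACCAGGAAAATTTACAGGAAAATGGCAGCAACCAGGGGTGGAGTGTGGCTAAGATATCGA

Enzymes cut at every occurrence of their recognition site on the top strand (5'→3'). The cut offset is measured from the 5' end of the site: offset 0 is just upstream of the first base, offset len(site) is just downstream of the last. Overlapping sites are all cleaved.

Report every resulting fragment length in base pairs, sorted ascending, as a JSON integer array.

[5,6,7,7,8,8,9,9,9,9,10,10,10,11,12,12,12,13,14,15,20,21,24]

Per-enzyme occurrences:
  UxaX (TGTTA, off=2): starts [42, 47, 103] → cuts [44, 49, 105]
  YnoII (GGTGGAGT, off=3): starts [131, 145, 237] → cuts [134, 148, 240]
  HnxIII (CAAGG, off=2): starts [63, 84, 154, 160] → cuts [65, 86, 156, 162]
  FykX (TGAACTG, off=3): starts [13, 55, 112, 123, 178] → cuts [16, 58, 115, 126, 181]
  MvoIV (AGGAAAAT, off=4): starts [21, 30, 94, 167, 192, 204, 216, 260] → cuts [3, 25, 34, 98, 171, 196, 208, 220]

All cut coordinates (distinct, sorted): [3, 16, 25, 34, 44, 49, 58, 65, 86, 98, 105, 115, 126, 134, 148, 156, 162, 171, 181, 196, 208, 220, 240]

Fragment lengths:
  3→16: 13 bp
  16→25: 9 bp
  25→34: 9 bp
  34→44: 10 bp
  44→49: 5 bp
  49→58: 9 bp
  58→65: 7 bp
  65→86: 21 bp
  86→98: 12 bp
  98→105: 7 bp
  105→115: 10 bp
  115→126: 11 bp
  126→134: 8 bp
  134→148: 14 bp
  148→156: 8 bp
  156→162: 6 bp
  162→171: 9 bp
  171→181: 10 bp
  181→196: 15 bp
  196→208: 12 bp
  208→220: 12 bp
  220→240: 20 bp
  240→3 (wrap): 261-240+3 = 24 bp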